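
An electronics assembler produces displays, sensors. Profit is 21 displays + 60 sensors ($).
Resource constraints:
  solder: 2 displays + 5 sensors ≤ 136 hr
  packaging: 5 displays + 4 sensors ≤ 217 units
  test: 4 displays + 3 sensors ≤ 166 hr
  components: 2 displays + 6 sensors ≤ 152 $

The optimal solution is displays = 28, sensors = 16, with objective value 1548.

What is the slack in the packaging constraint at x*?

packaging used = 5·28 + 4·16 = 204; slack = 217 − 204 = 13.

13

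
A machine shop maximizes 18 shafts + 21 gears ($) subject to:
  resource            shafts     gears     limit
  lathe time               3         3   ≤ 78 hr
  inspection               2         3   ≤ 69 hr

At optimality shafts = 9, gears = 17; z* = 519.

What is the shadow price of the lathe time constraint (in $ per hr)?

At the optimum: lathe time uses 78 of 78 (binding); inspection uses 69 of 69 (binding).
From A_Bᵀ y = c: 3·y_lathe time + 2·y_inspection = 18; 3·y_lathe time + 3·y_inspection = 21.
This yields shadow prices y_lathe time = 4, y_inspection = 3.
Shadow price of lathe time = 4.

4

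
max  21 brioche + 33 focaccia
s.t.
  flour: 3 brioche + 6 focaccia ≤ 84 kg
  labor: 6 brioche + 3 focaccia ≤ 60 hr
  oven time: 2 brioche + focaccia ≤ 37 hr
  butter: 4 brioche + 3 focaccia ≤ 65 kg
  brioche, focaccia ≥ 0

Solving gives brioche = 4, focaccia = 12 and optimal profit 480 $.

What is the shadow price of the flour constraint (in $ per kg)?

5

Check each constraint at x*: flour 84/84 (tight); labor 60/60 (tight); oven time 20/37 (slack 17); butter 52/65 (slack 13).
Slack constraints have shadow price 0 (complementary slackness).
From A_Bᵀ y = c: 3·y_flour + 6·y_labor = 21; 6·y_flour + 3·y_labor = 33.
→ y_flour = 5 and y_labor = 1.
Shadow price of flour = 5.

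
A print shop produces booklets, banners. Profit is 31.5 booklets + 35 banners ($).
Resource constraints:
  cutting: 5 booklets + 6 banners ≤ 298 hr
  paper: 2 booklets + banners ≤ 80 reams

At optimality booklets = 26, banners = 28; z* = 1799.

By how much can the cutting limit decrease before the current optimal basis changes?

Binding constraints: cutting, paper. The basis is B = [[5,6],[2,1]] with det -7.
Per unit decrease in cutting, x* moves by d = (0.1429, -0.2857).
The basis stays optimal until banners reaches 0; allowable decrease = 98 hr.

98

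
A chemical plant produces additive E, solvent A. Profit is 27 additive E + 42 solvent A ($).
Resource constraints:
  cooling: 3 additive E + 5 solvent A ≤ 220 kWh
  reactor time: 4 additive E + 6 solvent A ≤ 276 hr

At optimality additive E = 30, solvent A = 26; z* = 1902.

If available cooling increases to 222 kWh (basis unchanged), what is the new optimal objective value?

Both cooling and reactor time are binding at x*.
Dual feasibility on the basic columns requires 3·y_cooling + 4·y_reactor time = 27, 5·y_cooling + 6·y_reactor time = 42.
This yields shadow prices y_cooling = 3, y_reactor time = 4.5.
Δz = y_cooling·Δb = 3 × (2) = 6, so new z* = 1902 + 6 = 1908.

1908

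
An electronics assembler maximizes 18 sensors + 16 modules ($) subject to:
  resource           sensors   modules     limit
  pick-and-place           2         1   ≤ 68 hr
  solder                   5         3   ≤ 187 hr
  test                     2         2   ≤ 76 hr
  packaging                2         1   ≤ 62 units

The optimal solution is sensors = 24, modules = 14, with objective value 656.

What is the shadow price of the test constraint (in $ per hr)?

7

Binding: test and packaging. Non-binding: pick-and-place (6 unused), solder (25 unused).
Since pick-and-place, solder are not tight, their duals are 0.
The binding rows give the dual system: 2·y_test + 2·y_packaging = 18 and 2·y_test + 1·y_packaging = 16.
Solving: y_test = 7, y_packaging = 2.
Shadow price of test = 7.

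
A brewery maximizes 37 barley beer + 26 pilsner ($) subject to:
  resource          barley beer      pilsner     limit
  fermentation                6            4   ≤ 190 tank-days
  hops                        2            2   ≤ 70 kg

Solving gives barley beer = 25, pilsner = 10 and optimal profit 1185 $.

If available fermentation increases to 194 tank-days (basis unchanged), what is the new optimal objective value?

Check each constraint at x*: fermentation 190/190 (tight); hops 70/70 (tight).
Dual feasibility on the basic columns requires 6·y_fermentation + 2·y_hops = 37, 4·y_fermentation + 2·y_hops = 26.
Solving: y_fermentation = 5.5, y_hops = 2.
Δz = y_fermentation·Δb = 5.5 × (4) = 22, so new z* = 1185 + 22 = 1207.

1207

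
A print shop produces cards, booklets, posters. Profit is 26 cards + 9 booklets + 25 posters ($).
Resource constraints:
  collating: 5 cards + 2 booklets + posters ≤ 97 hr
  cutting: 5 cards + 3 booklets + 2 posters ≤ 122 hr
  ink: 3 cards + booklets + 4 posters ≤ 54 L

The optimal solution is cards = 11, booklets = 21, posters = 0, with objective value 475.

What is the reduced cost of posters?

Check each constraint at x*: collating 97/97 (tight); cutting 118/122 (slack 4); ink 54/54 (tight).
Slack constraints have shadow price 0 (complementary slackness).
From A_Bᵀ y = c: 5·y_collating + 3·y_ink = 26; 2·y_collating + 1·y_ink = 9.
Solving: y_collating = 1, y_ink = 7.
Reduced cost of posters: c₃ − yᵀa₃ = 25 − (1·1 + 7·4) = 25 − 29 = -4.

-4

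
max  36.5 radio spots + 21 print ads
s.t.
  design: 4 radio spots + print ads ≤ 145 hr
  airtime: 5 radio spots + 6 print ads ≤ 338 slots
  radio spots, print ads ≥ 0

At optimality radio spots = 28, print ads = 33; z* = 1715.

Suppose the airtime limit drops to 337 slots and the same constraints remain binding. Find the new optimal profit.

Both design and airtime are binding at x*.
From A_Bᵀ y = c: 4·y_design + 5·y_airtime = 36.5; 1·y_design + 6·y_airtime = 21.
→ y_design = 6 and y_airtime = 2.5.
Δz = y_airtime·Δb = 2.5 × (-1) = -2.5, so new z* = 1715 − 2.5 = 1712.5.

1712.5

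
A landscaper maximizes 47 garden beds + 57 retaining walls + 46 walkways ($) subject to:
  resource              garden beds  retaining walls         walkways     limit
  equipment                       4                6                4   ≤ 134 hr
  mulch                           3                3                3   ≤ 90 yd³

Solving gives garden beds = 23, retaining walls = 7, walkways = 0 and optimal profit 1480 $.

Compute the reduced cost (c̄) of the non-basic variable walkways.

-1

At the optimum: equipment uses 134 of 134 (binding); mulch uses 90 of 90 (binding).
From A_Bᵀ y = c: 4·y_equipment + 3·y_mulch = 47; 6·y_equipment + 3·y_mulch = 57.
Solving: y_equipment = 5, y_mulch = 9.
Reduced cost of walkways: c₃ − yᵀa₃ = 46 − (5·4 + 9·3) = 46 − 47 = -1.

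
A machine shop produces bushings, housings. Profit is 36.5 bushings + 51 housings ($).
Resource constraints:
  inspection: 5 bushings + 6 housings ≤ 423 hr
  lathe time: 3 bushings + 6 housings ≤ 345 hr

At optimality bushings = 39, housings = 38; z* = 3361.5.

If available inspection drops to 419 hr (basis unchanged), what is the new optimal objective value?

3339.5

Both inspection and lathe time are binding at x*.
From A_Bᵀ y = c: 5·y_inspection + 3·y_lathe time = 36.5; 6·y_inspection + 6·y_lathe time = 51.
Solving: y_inspection = 5.5, y_lathe time = 3.
Δz = y_inspection·Δb = 5.5 × (-4) = -22, so new z* = 3361.5 − 22 = 3339.5.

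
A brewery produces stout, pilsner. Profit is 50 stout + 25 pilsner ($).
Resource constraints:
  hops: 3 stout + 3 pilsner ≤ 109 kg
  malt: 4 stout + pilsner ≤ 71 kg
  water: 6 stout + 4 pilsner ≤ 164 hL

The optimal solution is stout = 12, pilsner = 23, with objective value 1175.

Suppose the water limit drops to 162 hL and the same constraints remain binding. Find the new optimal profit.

1165

Check each constraint at x*: hops 105/109 (slack 4); malt 71/71 (tight); water 164/164 (tight).
By complementary slackness, y = 0 for the non-binding constraint.
The binding rows give the dual system: 4·y_malt + 6·y_water = 50 and 1·y_malt + 4·y_water = 25.
This yields shadow prices y_malt = 5, y_water = 5.
Δz = y_water·Δb = 5 × (-2) = -10, so new z* = 1175 − 10 = 1165.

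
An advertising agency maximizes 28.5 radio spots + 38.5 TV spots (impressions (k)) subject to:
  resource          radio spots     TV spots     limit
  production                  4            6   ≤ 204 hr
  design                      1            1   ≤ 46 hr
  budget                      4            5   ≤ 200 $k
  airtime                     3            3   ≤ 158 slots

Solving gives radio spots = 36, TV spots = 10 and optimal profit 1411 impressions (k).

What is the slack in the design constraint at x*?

design used = 1·36 + 1·10 = 46; slack = 46 − 46 = 0.

0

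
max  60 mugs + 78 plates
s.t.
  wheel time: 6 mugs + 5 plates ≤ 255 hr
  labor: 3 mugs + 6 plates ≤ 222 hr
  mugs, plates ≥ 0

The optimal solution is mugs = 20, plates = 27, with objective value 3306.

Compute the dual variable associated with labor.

8

Check each constraint at x*: wheel time 255/255 (tight); labor 222/222 (tight).
The binding rows give the dual system: 6·y_wheel time + 3·y_labor = 60 and 5·y_wheel time + 6·y_labor = 78.
This yields shadow prices y_wheel time = 6, y_labor = 8.
Shadow price of labor = 8.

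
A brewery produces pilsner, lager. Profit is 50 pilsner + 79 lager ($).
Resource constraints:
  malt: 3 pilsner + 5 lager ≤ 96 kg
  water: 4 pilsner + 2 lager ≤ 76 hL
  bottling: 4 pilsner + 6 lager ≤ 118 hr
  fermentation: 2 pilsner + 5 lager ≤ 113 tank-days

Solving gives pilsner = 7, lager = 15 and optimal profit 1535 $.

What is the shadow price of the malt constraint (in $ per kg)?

8

At the optimum: malt uses 96 of 96 (binding); water uses 58 of 76 (slack = 18); bottling uses 118 of 118 (binding); fermentation uses 89 of 113 (slack = 24).
Slack constraints have shadow price 0 (complementary slackness).
Dual feasibility on the basic columns requires 3·y_malt + 4·y_bottling = 50, 5·y_malt + 6·y_bottling = 79.
Solving: y_malt = 8, y_bottling = 6.5.
Shadow price of malt = 8.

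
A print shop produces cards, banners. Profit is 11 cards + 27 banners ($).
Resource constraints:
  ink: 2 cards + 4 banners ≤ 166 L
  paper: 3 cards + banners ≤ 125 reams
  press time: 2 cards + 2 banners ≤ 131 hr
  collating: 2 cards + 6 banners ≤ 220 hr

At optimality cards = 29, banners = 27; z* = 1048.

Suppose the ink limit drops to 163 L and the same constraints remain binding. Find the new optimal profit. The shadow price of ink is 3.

1039

Δb = -3, so new z* = 1048 + (3)·(-3) = 1048 − 9 = 1039.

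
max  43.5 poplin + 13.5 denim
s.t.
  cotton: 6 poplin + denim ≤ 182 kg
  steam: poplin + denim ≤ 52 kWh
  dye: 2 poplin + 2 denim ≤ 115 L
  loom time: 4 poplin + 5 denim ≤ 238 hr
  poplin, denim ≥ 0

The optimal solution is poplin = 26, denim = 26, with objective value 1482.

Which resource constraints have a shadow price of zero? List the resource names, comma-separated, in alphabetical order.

dye, loom time

cotton: 182/182 (binding)
steam: 52/52 (binding)
dye: 104/115 (slack 11)
loom time: 234/238 (slack 4)
By complementary slackness, a constraint with positive slack has shadow price 0 → dye, loom time.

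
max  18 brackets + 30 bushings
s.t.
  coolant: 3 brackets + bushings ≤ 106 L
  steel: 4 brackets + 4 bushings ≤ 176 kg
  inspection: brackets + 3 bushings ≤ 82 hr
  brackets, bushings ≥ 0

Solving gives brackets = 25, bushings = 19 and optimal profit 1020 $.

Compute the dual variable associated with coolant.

0

At the optimum: coolant uses 94 of 106 (slack = 12); steel uses 176 of 176 (binding); inspection uses 82 of 82 (binding).
Slack constraints have shadow price 0 (complementary slackness).
Dual feasibility on the basic columns requires 4·y_steel + 1·y_inspection = 18, 4·y_steel + 3·y_inspection = 30.
→ y_steel = 3 and y_inspection = 6.
Shadow price of coolant = 0.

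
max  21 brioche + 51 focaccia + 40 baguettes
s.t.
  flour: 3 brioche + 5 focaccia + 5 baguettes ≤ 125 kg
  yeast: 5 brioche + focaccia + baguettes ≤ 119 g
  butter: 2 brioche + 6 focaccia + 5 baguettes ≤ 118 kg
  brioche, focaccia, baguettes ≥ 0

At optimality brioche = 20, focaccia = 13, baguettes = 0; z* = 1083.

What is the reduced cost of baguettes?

Check each constraint at x*: flour 125/125 (tight); yeast 113/119 (slack 6); butter 118/118 (tight).
Since yeast is not tight, its dual is 0.
The binding rows give the dual system: 3·y_flour + 2·y_butter = 21 and 5·y_flour + 6·y_butter = 51.
→ y_flour = 3 and y_butter = 6.
Reduced cost of baguettes: c₃ − yᵀa₃ = 40 − (3·5 + 6·5) = 40 − 45 = -5.

-5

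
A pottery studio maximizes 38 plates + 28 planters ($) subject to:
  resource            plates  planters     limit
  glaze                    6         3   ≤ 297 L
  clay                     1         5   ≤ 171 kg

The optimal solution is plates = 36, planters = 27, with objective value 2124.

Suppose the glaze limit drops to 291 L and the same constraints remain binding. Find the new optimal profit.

2088

At the optimum: glaze uses 297 of 297 (binding); clay uses 171 of 171 (binding).
Dual feasibility on the basic columns requires 6·y_glaze + 1·y_clay = 38, 3·y_glaze + 5·y_clay = 28.
→ y_glaze = 6 and y_clay = 2.
Δz = y_glaze·Δb = 6 × (-6) = -36, so new z* = 2124 − 36 = 2088.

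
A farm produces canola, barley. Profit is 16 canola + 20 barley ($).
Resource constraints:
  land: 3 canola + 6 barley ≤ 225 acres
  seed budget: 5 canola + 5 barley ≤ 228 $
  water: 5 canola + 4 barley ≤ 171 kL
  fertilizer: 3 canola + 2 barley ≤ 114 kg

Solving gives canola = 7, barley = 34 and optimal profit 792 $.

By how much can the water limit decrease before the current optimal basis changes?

Binding constraints: land, water. The basis is B = [[3,6],[5,4]] with det -18.
Per unit decrease in water, x* moves by d = (-0.3333, 0.1667).
The basis stays optimal until canola reaches 0; allowable decrease = 21 kL.

21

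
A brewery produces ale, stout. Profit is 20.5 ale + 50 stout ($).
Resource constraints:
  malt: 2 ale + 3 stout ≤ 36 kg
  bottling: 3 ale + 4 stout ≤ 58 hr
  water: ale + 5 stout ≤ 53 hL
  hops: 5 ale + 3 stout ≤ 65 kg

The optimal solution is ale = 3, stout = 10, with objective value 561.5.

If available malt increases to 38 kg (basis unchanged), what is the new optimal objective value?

576.5

Check each constraint at x*: malt 36/36 (tight); bottling 49/58 (slack 9); water 53/53 (tight); hops 45/65 (slack 20).
Since bottling, hops are not tight, their duals are 0.
Dual feasibility on the basic columns requires 2·y_malt + 1·y_water = 20.5, 3·y_malt + 5·y_water = 50.
This yields shadow prices y_malt = 7.5, y_water = 5.5.
Δz = y_malt·Δb = 7.5 × (2) = 15, so new z* = 561.5 + 15 = 576.5.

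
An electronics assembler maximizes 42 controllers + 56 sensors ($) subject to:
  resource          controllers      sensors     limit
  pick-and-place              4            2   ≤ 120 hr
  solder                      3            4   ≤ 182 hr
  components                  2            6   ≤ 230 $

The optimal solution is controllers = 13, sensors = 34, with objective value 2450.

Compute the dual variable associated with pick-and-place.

7

Check each constraint at x*: pick-and-place 120/120 (tight); solder 175/182 (slack 7); components 230/230 (tight).
Since solder is not tight, its dual is 0.
The binding rows give the dual system: 4·y_pick-and-place + 2·y_components = 42 and 2·y_pick-and-place + 6·y_components = 56.
→ y_pick-and-place = 7 and y_components = 7.
Shadow price of pick-and-place = 7.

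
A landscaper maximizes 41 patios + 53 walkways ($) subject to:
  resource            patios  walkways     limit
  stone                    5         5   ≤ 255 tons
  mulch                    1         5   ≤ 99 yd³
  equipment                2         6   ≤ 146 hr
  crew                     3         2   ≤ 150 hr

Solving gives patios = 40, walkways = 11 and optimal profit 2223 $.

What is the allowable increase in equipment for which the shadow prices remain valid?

4

Binding constraints: stone, equipment. The basis is B = [[5,5],[2,6]] with det 20.
Per unit increase in equipment, x* moves by d = (-0.25, 0.25).
The basis stays optimal until mulch becomes binding; allowable increase = 4 hr.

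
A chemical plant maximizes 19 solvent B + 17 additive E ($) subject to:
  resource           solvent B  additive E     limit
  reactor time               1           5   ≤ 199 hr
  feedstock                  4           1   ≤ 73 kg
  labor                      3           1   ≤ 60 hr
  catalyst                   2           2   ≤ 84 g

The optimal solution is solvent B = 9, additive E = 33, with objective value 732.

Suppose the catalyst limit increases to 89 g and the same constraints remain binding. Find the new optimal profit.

At the optimum: reactor time uses 174 of 199 (slack = 25); feedstock uses 69 of 73 (slack = 4); labor uses 60 of 60 (binding); catalyst uses 84 of 84 (binding).
By complementary slackness, y = 0 for the non-binding constraints.
Dual feasibility on the basic columns requires 3·y_labor + 2·y_catalyst = 19, 1·y_labor + 2·y_catalyst = 17.
Solving: y_labor = 1, y_catalyst = 8.
Δz = y_catalyst·Δb = 8 × (5) = 40, so new z* = 732 + 40 = 772.

772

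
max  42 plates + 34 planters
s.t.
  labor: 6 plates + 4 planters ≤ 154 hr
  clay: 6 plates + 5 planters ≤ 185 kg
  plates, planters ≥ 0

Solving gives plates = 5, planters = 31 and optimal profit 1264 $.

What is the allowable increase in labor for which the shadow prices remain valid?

31

Binding constraints: labor, clay. The basis is B = [[6,4],[6,5]] with det 6.
Per unit increase in labor, x* moves by d = (0.8333, -1).
The basis stays optimal until planters reaches 0; allowable increase = 31 hr.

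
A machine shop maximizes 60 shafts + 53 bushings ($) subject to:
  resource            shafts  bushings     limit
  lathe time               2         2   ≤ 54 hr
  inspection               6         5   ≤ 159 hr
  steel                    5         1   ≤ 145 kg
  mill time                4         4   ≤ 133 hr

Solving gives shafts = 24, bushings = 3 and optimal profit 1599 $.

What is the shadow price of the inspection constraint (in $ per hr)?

7

At the optimum: lathe time uses 54 of 54 (binding); inspection uses 159 of 159 (binding); steel uses 123 of 145 (slack = 22); mill time uses 108 of 133 (slack = 25).
By complementary slackness, y = 0 for the non-binding constraints.
The binding rows give the dual system: 2·y_lathe time + 6·y_inspection = 60 and 2·y_lathe time + 5·y_inspection = 53.
This yields shadow prices y_lathe time = 9, y_inspection = 7.
Shadow price of inspection = 7.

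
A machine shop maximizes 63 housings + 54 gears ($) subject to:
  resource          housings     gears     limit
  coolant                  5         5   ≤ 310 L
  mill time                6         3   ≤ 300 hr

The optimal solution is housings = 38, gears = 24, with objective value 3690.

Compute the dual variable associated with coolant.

Both coolant and mill time are binding at x*.
From A_Bᵀ y = c: 5·y_coolant + 6·y_mill time = 63; 5·y_coolant + 3·y_mill time = 54.
This yields shadow prices y_coolant = 9, y_mill time = 3.
Shadow price of coolant = 9.

9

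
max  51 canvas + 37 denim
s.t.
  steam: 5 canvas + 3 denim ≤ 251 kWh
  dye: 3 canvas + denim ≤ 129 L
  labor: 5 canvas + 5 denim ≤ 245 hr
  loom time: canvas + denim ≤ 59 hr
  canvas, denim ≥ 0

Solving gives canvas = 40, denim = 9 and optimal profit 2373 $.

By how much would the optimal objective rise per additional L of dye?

Binding: dye and labor. Non-binding: steam (24 unused), loom time (10 unused).
Since steam, loom time are not tight, their duals are 0.
Dual feasibility on the basic columns requires 3·y_dye + 5·y_labor = 51, 1·y_dye + 5·y_labor = 37.
This yields shadow prices y_dye = 7, y_labor = 6.
Shadow price of dye = 7.

7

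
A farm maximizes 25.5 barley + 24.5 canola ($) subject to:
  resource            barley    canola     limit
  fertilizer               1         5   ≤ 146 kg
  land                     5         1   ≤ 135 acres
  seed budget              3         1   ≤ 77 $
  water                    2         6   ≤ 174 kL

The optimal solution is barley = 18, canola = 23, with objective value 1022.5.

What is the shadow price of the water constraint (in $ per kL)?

3

Check each constraint at x*: fertilizer 133/146 (slack 13); land 113/135 (slack 22); seed budget 77/77 (tight); water 174/174 (tight).
Slack constraints have shadow price 0 (complementary slackness).
The binding rows give the dual system: 3·y_seed budget + 2·y_water = 25.5 and 1·y_seed budget + 6·y_water = 24.5.
Solving: y_seed budget = 6.5, y_water = 3.
Shadow price of water = 3.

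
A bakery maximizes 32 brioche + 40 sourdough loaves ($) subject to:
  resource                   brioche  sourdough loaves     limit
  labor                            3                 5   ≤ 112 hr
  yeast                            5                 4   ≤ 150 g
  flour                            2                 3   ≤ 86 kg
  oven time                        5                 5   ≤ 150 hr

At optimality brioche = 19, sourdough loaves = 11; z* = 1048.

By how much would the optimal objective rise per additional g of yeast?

Check each constraint at x*: labor 112/112 (tight); yeast 139/150 (slack 11); flour 71/86 (slack 15); oven time 150/150 (tight).
By complementary slackness, y = 0 for the non-binding constraints.
The binding rows give the dual system: 3·y_labor + 5·y_oven time = 32 and 5·y_labor + 5·y_oven time = 40.
Solving: y_labor = 4, y_oven time = 4.
Shadow price of yeast = 0.

0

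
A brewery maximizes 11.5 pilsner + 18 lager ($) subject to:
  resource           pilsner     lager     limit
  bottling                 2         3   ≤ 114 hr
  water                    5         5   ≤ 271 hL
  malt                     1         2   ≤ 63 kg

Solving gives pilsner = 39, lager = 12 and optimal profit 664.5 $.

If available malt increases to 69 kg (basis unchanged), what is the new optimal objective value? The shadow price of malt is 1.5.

673.5

Δb = 6, so new z* = 664.5 + (1.5)·(6) = 664.5 + 9 = 673.5.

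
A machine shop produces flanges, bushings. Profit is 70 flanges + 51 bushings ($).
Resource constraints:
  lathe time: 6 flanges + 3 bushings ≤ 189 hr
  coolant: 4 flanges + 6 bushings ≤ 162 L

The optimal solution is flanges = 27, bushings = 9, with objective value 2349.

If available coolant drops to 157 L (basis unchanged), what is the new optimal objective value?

Check each constraint at x*: lathe time 189/189 (tight); coolant 162/162 (tight).
The binding rows give the dual system: 6·y_lathe time + 4·y_coolant = 70 and 3·y_lathe time + 6·y_coolant = 51.
Solving: y_lathe time = 9, y_coolant = 4.
Δz = y_coolant·Δb = 4 × (-5) = -20, so new z* = 2349 − 20 = 2329.

2329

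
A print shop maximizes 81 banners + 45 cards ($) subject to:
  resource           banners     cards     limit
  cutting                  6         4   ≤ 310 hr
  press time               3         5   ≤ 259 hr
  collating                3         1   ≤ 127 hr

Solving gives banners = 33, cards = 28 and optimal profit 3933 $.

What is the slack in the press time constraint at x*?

press time used = 3·33 + 5·28 = 239; slack = 259 − 239 = 20.

20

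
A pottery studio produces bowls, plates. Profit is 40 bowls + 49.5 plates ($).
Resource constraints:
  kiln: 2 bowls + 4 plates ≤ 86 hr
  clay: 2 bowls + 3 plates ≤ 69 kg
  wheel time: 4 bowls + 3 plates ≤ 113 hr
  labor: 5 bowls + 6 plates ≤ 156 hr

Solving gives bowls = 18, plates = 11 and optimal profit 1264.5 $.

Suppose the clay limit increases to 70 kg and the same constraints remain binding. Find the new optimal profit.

1267

Check each constraint at x*: kiln 80/86 (slack 6); clay 69/69 (tight); wheel time 105/113 (slack 8); labor 156/156 (tight).
By complementary slackness, y = 0 for the non-binding constraints.
Dual feasibility on the basic columns requires 2·y_clay + 5·y_labor = 40, 3·y_clay + 6·y_labor = 49.5.
→ y_clay = 2.5 and y_labor = 7.
Δz = y_clay·Δb = 2.5 × (1) = 2.5, so new z* = 1264.5 + 2.5 = 1267.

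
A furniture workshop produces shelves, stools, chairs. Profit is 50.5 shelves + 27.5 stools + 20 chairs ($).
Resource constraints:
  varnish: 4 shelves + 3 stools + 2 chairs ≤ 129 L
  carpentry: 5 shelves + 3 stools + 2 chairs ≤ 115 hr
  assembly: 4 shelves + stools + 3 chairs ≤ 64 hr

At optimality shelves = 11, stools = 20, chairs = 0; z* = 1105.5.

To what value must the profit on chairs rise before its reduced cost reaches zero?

Check each constraint at x*: varnish 104/129 (slack 25); carpentry 115/115 (tight); assembly 64/64 (tight).
Since varnish is not tight, its dual is 0.
The binding rows give the dual system: 5·y_carpentry + 4·y_assembly = 50.5 and 3·y_carpentry + 1·y_assembly = 27.5.
→ y_carpentry = 8.5 and y_assembly = 2.
chairs enters the basis when its profit ≥ yᵀa₃ = 8.5·2 + 2·3 = 23.

23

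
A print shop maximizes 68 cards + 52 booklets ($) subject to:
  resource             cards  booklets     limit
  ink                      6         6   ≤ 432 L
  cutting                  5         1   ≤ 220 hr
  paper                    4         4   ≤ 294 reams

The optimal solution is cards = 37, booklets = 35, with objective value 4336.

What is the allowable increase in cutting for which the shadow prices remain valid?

140

Binding constraints: ink, cutting. The basis is B = [[6,6],[5,1]] with det -24.
Per unit increase in cutting, x* moves by d = (0.25, -0.25).
The basis stays optimal until booklets reaches 0; allowable increase = 140 hr.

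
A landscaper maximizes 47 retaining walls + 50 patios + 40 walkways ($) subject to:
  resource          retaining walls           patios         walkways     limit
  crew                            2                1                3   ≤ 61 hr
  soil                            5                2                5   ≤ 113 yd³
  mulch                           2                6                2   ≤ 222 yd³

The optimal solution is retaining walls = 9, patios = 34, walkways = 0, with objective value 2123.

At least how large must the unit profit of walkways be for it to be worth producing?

47

Binding: soil and mulch. Non-binding: crew (9 unused).
Since crew is not tight, its dual is 0.
The binding rows give the dual system: 5·y_soil + 2·y_mulch = 47 and 2·y_soil + 6·y_mulch = 50.
→ y_soil = 7 and y_mulch = 6.
walkways enters the basis when its profit ≥ yᵀa₃ = 7·5 + 6·2 = 47.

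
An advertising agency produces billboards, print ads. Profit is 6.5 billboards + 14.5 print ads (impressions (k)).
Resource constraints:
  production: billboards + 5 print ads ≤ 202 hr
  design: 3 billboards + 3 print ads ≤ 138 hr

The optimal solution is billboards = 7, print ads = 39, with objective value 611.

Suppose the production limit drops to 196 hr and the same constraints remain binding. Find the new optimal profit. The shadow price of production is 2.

599

Δb = -6, so new z* = 611 + (2)·(-6) = 611 − 12 = 599.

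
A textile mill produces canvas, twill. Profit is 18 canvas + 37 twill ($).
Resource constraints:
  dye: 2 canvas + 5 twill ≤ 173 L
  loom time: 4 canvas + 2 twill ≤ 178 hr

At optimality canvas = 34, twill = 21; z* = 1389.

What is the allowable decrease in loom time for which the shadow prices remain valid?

Binding constraints: dye, loom time. The basis is B = [[2,5],[4,2]] with det -16.
Per unit decrease in loom time, x* moves by d = (-0.3125, 0.125).
The basis stays optimal until canvas reaches 0; allowable decrease = 108.8 hr.

108.8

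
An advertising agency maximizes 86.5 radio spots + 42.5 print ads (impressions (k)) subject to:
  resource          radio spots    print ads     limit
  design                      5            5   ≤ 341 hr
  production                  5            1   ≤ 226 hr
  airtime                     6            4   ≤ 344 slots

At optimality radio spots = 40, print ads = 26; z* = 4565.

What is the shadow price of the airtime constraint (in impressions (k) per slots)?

9

Binding: production and airtime. Non-binding: design (11 unused).
By complementary slackness, y = 0 for the non-binding constraint.
Dual feasibility on the basic columns requires 5·y_production + 6·y_airtime = 86.5, 1·y_production + 4·y_airtime = 42.5.
→ y_production = 6.5 and y_airtime = 9.
Shadow price of airtime = 9.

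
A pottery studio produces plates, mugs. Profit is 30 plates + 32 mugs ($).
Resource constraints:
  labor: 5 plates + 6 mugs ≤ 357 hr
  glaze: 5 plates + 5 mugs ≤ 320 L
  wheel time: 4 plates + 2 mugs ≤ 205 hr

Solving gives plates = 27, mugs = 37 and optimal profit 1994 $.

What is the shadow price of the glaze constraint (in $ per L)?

4

Binding: labor and glaze. Non-binding: wheel time (23 unused).
Since wheel time is not tight, its dual is 0.
The binding rows give the dual system: 5·y_labor + 5·y_glaze = 30 and 6·y_labor + 5·y_glaze = 32.
This yields shadow prices y_labor = 2, y_glaze = 4.
Shadow price of glaze = 4.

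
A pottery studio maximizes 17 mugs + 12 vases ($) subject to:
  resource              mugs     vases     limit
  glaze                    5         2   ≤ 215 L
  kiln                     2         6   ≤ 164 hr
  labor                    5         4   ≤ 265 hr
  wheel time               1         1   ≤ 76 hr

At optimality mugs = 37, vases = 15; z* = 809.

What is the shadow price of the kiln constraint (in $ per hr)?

1

At the optimum: glaze uses 215 of 215 (binding); kiln uses 164 of 164 (binding); labor uses 245 of 265 (slack = 20); wheel time uses 52 of 76 (slack = 24).
Since labor, wheel time are not tight, their duals are 0.
The binding rows give the dual system: 5·y_glaze + 2·y_kiln = 17 and 2·y_glaze + 6·y_kiln = 12.
This yields shadow prices y_glaze = 3, y_kiln = 1.
Shadow price of kiln = 1.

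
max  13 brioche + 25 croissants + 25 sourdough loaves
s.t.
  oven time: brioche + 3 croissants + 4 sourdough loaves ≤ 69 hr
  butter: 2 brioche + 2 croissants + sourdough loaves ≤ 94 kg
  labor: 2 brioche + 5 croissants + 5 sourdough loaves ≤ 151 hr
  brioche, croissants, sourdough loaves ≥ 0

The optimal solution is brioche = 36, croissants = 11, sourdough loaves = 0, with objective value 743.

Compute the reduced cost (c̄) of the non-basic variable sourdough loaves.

Binding: oven time and butter. Non-binding: labor (24 unused).
By complementary slackness, y = 0 for the non-binding constraint.
The binding rows give the dual system: 1·y_oven time + 2·y_butter = 13 and 3·y_oven time + 2·y_butter = 25.
→ y_oven time = 6 and y_butter = 3.5.
Reduced cost of sourdough loaves: c₃ − yᵀa₃ = 25 − (6·4 + 3.5·1) = 25 − 27.5 = -2.5.

-2.5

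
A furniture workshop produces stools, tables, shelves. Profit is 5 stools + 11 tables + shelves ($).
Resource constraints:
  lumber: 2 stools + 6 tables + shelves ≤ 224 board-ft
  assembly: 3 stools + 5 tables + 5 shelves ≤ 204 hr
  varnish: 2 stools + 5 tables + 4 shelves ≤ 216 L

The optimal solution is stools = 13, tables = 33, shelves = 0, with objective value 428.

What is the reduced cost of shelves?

Binding: lumber and assembly. Non-binding: varnish (25 unused).
Slack constraints have shadow price 0 (complementary slackness).
The binding rows give the dual system: 2·y_lumber + 3·y_assembly = 5 and 6·y_lumber + 5·y_assembly = 11.
→ y_lumber = 1 and y_assembly = 1.
Reduced cost of shelves: c₃ − yᵀa₃ = 1 − (1·1 + 1·5) = 1 − 6 = -5.

-5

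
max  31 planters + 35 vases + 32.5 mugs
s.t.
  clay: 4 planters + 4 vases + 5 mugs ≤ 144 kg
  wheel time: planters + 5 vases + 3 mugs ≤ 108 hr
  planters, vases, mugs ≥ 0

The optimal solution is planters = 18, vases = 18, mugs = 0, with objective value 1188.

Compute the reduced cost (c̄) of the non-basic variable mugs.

-8

Both clay and wheel time are binding at x*.
Dual feasibility on the basic columns requires 4·y_clay + 1·y_wheel time = 31, 4·y_clay + 5·y_wheel time = 35.
Solving: y_clay = 7.5, y_wheel time = 1.
Reduced cost of mugs: c₃ − yᵀa₃ = 32.5 − (7.5·5 + 1·3) = 32.5 − 40.5 = -8.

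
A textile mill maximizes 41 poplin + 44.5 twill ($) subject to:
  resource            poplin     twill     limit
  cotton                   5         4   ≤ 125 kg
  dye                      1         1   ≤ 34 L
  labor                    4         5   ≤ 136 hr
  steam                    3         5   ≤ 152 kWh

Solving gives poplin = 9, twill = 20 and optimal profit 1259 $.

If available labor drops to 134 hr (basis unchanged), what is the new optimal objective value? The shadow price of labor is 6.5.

Δb = -2, so new z* = 1259 + (6.5)·(-2) = 1259 − 13 = 1246.

1246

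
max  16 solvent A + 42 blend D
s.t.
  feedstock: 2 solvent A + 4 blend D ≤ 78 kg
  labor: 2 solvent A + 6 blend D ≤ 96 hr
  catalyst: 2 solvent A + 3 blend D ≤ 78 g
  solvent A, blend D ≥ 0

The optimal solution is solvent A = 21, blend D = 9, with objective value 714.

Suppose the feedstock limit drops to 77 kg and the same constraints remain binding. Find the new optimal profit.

Check each constraint at x*: feedstock 78/78 (tight); labor 96/96 (tight); catalyst 69/78 (slack 9).
By complementary slackness, y = 0 for the non-binding constraint.
The binding rows give the dual system: 2·y_feedstock + 2·y_labor = 16 and 4·y_feedstock + 6·y_labor = 42.
This yields shadow prices y_feedstock = 3, y_labor = 5.
Δz = y_feedstock·Δb = 3 × (-1) = -3, so new z* = 714 − 3 = 711.

711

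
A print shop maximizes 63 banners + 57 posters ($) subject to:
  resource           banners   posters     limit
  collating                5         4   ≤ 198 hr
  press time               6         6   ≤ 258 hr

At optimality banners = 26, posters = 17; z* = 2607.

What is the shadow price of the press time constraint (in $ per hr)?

5.5

At the optimum: collating uses 198 of 198 (binding); press time uses 258 of 258 (binding).
The binding rows give the dual system: 5·y_collating + 6·y_press time = 63 and 4·y_collating + 6·y_press time = 57.
Solving: y_collating = 6, y_press time = 5.5.
Shadow price of press time = 5.5.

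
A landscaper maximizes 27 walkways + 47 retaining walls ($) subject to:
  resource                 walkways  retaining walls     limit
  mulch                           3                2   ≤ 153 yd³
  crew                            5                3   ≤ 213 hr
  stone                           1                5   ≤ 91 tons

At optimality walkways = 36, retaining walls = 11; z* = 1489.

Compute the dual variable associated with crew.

At the optimum: mulch uses 130 of 153 (slack = 23); crew uses 213 of 213 (binding); stone uses 91 of 91 (binding).
Slack constraints have shadow price 0 (complementary slackness).
Dual feasibility on the basic columns requires 5·y_crew + 1·y_stone = 27, 3·y_crew + 5·y_stone = 47.
Solving: y_crew = 4, y_stone = 7.
Shadow price of crew = 4.

4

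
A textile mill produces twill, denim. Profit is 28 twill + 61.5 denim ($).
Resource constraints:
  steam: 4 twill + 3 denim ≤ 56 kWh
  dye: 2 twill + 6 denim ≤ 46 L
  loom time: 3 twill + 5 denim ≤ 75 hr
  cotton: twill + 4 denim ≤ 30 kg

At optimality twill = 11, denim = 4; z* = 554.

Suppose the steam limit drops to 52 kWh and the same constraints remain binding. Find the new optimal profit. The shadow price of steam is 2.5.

Δb = -4, so new z* = 554 + (2.5)·(-4) = 554 − 10 = 544.

544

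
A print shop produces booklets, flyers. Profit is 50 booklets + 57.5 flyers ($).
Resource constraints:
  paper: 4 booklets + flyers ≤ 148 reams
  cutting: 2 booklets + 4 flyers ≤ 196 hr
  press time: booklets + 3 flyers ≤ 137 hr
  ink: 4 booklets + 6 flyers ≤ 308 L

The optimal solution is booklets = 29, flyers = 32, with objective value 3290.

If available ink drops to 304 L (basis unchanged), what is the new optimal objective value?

At the optimum: paper uses 148 of 148 (binding); cutting uses 186 of 196 (slack = 10); press time uses 125 of 137 (slack = 12); ink uses 308 of 308 (binding).
Since cutting, press time are not tight, their duals are 0.
Dual feasibility on the basic columns requires 4·y_paper + 4·y_ink = 50, 1·y_paper + 6·y_ink = 57.5.
→ y_paper = 3.5 and y_ink = 9.
Δz = y_ink·Δb = 9 × (-4) = -36, so new z* = 3290 − 36 = 3254.

3254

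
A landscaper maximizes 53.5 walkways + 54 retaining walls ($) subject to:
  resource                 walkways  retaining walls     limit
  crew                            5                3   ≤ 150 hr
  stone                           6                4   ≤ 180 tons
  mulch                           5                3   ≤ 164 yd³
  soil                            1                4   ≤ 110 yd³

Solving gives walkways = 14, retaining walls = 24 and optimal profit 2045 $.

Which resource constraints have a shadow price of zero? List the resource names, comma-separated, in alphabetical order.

crew: 142/150 (slack 8)
stone: 180/180 (binding)
mulch: 142/164 (slack 22)
soil: 110/110 (binding)
By complementary slackness, a constraint with positive slack has shadow price 0 → crew, mulch.

crew, mulch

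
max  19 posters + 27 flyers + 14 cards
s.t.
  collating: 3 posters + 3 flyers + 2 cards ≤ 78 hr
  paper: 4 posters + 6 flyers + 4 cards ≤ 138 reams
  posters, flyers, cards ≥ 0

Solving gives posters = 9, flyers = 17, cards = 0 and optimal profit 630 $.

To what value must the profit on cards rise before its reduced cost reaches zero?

At the optimum: collating uses 78 of 78 (binding); paper uses 138 of 138 (binding).
From A_Bᵀ y = c: 3·y_collating + 4·y_paper = 19; 3·y_collating + 6·y_paper = 27.
→ y_collating = 1 and y_paper = 4.
cards enters the basis when its profit ≥ yᵀa₃ = 1·2 + 4·4 = 18.

18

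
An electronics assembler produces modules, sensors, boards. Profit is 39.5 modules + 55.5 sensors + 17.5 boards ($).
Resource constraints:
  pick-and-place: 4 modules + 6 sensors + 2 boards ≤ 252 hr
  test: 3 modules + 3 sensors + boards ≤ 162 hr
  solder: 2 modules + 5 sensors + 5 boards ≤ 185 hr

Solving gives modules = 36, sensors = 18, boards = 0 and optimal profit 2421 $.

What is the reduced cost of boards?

-1

Check each constraint at x*: pick-and-place 252/252 (tight); test 162/162 (tight); solder 162/185 (slack 23).
Since solder is not tight, its dual is 0.
Dual feasibility on the basic columns requires 4·y_pick-and-place + 3·y_test = 39.5, 6·y_pick-and-place + 3·y_test = 55.5.
Solving: y_pick-and-place = 8, y_test = 2.5.
Reduced cost of boards: c₃ − yᵀa₃ = 17.5 − (8·2 + 2.5·1) = 17.5 − 18.5 = -1.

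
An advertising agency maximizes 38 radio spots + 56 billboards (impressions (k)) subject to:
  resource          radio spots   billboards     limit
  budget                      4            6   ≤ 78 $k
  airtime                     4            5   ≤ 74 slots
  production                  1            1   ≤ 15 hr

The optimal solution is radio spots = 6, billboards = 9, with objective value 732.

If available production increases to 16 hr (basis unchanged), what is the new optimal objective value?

734

Check each constraint at x*: budget 78/78 (tight); airtime 69/74 (slack 5); production 15/15 (tight).
Since airtime is not tight, its dual is 0.
Dual feasibility on the basic columns requires 4·y_budget + 1·y_production = 38, 6·y_budget + 1·y_production = 56.
→ y_budget = 9 and y_production = 2.
Δz = y_production·Δb = 2 × (1) = 2, so new z* = 732 + 2 = 734.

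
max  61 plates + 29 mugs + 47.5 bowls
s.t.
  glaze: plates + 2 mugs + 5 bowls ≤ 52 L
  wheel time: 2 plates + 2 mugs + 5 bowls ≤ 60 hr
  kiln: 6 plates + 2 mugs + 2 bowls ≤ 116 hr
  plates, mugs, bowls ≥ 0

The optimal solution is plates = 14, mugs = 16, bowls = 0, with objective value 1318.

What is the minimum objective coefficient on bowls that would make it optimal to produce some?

Check each constraint at x*: glaze 46/52 (slack 6); wheel time 60/60 (tight); kiln 116/116 (tight).
Slack constraints have shadow price 0 (complementary slackness).
From A_Bᵀ y = c: 2·y_wheel time + 6·y_kiln = 61; 2·y_wheel time + 2·y_kiln = 29.
Solving: y_wheel time = 6.5, y_kiln = 8.
bowls enters the basis when its profit ≥ yᵀa₃ = 6.5·5 + 8·2 = 48.5.

48.5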